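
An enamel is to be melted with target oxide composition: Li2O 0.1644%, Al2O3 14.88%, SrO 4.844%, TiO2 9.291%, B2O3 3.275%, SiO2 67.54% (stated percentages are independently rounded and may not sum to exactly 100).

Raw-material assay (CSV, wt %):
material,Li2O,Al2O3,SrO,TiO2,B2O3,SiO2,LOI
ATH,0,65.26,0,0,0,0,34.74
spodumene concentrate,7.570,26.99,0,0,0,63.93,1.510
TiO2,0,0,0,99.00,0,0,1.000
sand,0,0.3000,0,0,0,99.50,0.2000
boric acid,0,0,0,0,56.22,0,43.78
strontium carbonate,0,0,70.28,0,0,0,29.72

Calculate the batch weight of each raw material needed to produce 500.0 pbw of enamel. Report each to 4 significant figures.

Each numeric step runs at exact precision throughout — intermediates appear rounded off to 4 significant digits at each printed step. Every reported number receives exactly one rounding — all derived quantities, including totals, the six compositions, the yield, ignition loss, net glass mass, are recomputed from the batch weights at 500.0 pbw of glass at exact precision exactly as shown in the problem or the answer.
Oxide-by-oxide targets in 500.0 pbw enamel:
  Li2O: 0.1644% × 500.0 = 0.8220 pbw
  Al2O3: 14.88% × 500.0 = 74.40 pbw
  SrO: 4.844% × 500.0 = 24.22 pbw
  TiO2: 9.291% × 500.0 = 46.46 pbw
  B2O3: 3.275% × 500.0 = 16.38 pbw
  SiO2: 67.54% × 500.0 = 337.7 pbw
Checking each oxide sum per the reported batch figures, per the basis as stated (sums match the target masses exact up to rounding of places):
  Li2O: 10.86·0.07570 = 0.8221 pbw (target 0.8220 pbw)
  Al2O3: 108.0·0.6526 + 10.86·0.2699 + 332.4·0.003000 = 74.41 pbw (target 74.40 pbw)
  SrO: 34.46·0.7028 = 24.22 pbw (target 24.22 pbw)
  TiO2: 46.92·0.9900 = 46.45 pbw (target 46.46 pbw)
  B2O3: 29.13·0.5622 = 16.38 pbw (target 16.38 pbw)
  SiO2: 10.86·0.6393 + 332.4·0.9950 = 337.7 pbw (target 337.7 pbw)
Glass-mass sanity pass: the batch minus its LOI: 500.0 pbw (summing oxide targets gives 500.0 pbw; stated basis 500.0 pbw — differing by rounding only).
Adding the batch up: Σ batch = 561.8 pbw; loss to ignition Σ batch·LOI = 61.81 pbw; the yield ratio, glass ÷ batch: 89.00%.

Batch per 500.0 pbw enamel:
  ATH: 108.0 pbw
  spodumene concentrate: 10.86 pbw
  TiO2: 46.92 pbw
  sand: 332.4 pbw
  boric acid: 29.13 pbw
  strontium carbonate: 34.46 pbw
Total batch = 561.8 pbw; LOI loss = 61.81 pbw; yield = 89.00%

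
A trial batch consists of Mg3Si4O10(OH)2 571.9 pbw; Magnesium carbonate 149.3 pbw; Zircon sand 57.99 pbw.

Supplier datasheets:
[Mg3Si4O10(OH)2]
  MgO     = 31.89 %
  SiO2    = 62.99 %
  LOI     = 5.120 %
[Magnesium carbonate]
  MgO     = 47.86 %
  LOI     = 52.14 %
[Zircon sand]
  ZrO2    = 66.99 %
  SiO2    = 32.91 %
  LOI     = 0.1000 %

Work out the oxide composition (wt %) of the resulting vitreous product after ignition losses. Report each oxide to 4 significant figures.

Glass mass = 672.0 pbw (batch 779.2 − LOI 107.2).
Composition: MgO 37.77%, ZrO2 5.781%, SiO2 56.45%

In-progress results are shown, rounded to four significant figures, across the worked steps; the whole derivation holds exact precision end to end; a single rounding completes each reported number. All derived quantities (totals, ignition loss, the yield, three oxide percentages, net glass mass) are computed starting from the weights on 672.0 pbw of glass in exact precision, as written in question or answer.
Per-oxide mass from batch:
  MgO: 571.9·0.3189 + 149.3·0.4786 = 253.8 pbw
  ZrO2: 57.99·0.6699 = 38.85 pbw
  SiO2: 571.9·0.6299 + 57.99·0.3291 = 379.3 pbw
LOI: 571.9·0.05120 + 149.3·0.5214 + 57.99·0.001000 = 107.2 pbw
Resulting glass, batch − LOI: 779.2 − 107.2 = 672.0 pbw (matching Σ of the oxides)
each oxide over glass, ×100, is wt %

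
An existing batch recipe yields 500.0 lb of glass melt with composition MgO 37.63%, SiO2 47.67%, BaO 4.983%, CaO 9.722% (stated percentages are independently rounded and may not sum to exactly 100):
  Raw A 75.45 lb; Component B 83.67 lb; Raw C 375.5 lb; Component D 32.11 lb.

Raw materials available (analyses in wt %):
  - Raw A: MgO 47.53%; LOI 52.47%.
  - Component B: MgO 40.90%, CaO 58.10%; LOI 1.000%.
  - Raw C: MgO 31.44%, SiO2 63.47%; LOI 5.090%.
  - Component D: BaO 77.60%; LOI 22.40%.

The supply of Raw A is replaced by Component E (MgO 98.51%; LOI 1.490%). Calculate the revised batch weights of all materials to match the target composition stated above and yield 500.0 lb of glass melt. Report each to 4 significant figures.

Every computation holds full float precision through every step — mid-chain values are displayed, rounded to 4 significant figures, on the page — a single rounding finalizes every reported figure; the derived quantities are carried from the weighed amounts per 500.0 lb of glass at full float precision (totals, glass mass, ignition loss, the yield, four oxide percentages) as quoted within problem or answer.
Per-oxide target masses for 500.0 lb glass melt:
  MgO: 37.63% × 500.0 = 188.2 lb
  SiO2: 47.67% × 500.0 = 238.4 lb
  BaO: 4.983% × 500.0 = 24.92 lb
  CaO: 9.722% × 500.0 = 48.61 lb
Per-oxide balance check per the reported batch figures, against the basis in use (target by target, the sums agree exact up to rounding of places):
  MgO: 36.41·0.9851 + 83.67·0.4090 + 375.5·0.3144 = 188.1 lb (target 188.2 lb)
  SiO2: 375.5·0.6347 = 238.3 lb (target 238.4 lb)
  BaO: 32.11·0.7760 = 24.92 lb (target 24.92 lb)
  CaO: 83.67·0.5810 = 48.61 lb (target 48.61 lb)
Auditing the glass mass value: batch total minus LOI = 500.0 lb (oxide target masses add up to 500.0 lb; stated basis 500.0 lb — rounding explains the deltas).
Whole-batch sum: Σ batch = 527.7 lb; loss to ignition Σ batch·LOI = 27.68 lb; yield, glass over the total, = 94.75%.

Revised batch per 500.0 lb glass melt:
  Component E: 36.41 lb
  Component B: 83.67 lb
  Raw C: 375.5 lb
  Component D: 32.11 lb
Total batch = 527.7 lb; LOI loss = 27.68 lb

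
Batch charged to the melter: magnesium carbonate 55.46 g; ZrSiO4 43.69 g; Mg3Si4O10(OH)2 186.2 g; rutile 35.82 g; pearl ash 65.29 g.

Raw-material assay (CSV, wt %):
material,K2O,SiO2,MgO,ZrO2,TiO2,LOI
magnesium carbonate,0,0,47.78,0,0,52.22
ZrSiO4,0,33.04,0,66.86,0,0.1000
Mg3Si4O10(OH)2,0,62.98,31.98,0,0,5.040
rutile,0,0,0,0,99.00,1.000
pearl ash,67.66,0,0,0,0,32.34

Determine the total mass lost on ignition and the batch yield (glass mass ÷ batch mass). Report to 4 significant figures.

LOI loss = 59.86 g; glass = 326.6 g; yield = 84.51%

Mid-chain values are displayed rounded off to 4 significant digits when written out. The whole derivation carries exact precision from start to finish — exactly one rounding lands on every reported result; all derived quantities (yield, glass mass, the totals, the five compositions, ignition loss) are re-derived from the batch weights per 326.6 g of glass in full precision as they appear in the question or the answer.
LOI of each material in turn:
  magnesium carbonate: 55.46 × 0.5222 = 28.96 g
  ZrSiO4: 43.69 × 0.001000 = 0.04369 g
  Mg3Si4O10(OH)2: 186.2 × 0.05040 = 9.384 g
  rutile: 35.82 × 0.01000 = 0.3582 g
  pearl ash: 65.29 × 0.3234 = 21.11 g
Total LOI = 59.86 g
Glass = batch − LOI = 386.5 − 59.86 = 326.6 g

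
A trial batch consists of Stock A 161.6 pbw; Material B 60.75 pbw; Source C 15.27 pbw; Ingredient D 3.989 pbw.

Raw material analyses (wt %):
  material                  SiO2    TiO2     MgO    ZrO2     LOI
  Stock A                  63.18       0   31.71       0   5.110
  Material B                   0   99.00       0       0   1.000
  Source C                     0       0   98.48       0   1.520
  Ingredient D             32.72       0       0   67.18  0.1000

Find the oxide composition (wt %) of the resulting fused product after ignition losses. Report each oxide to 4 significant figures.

Glass mass = 232.5 pbw (batch 241.6 − LOI 9.101).
Composition: SiO2 44.47%, TiO2 25.87%, MgO 28.51%, ZrO2 1.153%

The working math holds exact precision at every stage — the intermediate values are displayed with 4-significant-digit rounding in the printout — every reported result takes just one rounding. The derived quantities are computed from the weighed amounts at 232.5 pbw of glass at full precision (LOI, totals, net glass mass, the yield, four oxide percentages), exactly as printed in the problem or the answer.
What the batch supplies per oxide:
  SiO2: 161.6·0.6318 + 3.989·0.3272 = 103.4 pbw
  TiO2: 60.75·0.9900 = 60.14 pbw
  MgO: 161.6·0.3171 + 15.27·0.9848 = 66.28 pbw
  ZrO2: 3.989·0.6718 = 2.680 pbw
LOI: 161.6·0.05110 + 60.75·0.01000 + 15.27·0.01520 + 3.989·0.001000 = 9.101 pbw
Glass mass = batch − LOI = 241.6 − 9.101 = 232.5 pbw (= Σ oxide masses)
each wt % is 100 × oxide ÷ glass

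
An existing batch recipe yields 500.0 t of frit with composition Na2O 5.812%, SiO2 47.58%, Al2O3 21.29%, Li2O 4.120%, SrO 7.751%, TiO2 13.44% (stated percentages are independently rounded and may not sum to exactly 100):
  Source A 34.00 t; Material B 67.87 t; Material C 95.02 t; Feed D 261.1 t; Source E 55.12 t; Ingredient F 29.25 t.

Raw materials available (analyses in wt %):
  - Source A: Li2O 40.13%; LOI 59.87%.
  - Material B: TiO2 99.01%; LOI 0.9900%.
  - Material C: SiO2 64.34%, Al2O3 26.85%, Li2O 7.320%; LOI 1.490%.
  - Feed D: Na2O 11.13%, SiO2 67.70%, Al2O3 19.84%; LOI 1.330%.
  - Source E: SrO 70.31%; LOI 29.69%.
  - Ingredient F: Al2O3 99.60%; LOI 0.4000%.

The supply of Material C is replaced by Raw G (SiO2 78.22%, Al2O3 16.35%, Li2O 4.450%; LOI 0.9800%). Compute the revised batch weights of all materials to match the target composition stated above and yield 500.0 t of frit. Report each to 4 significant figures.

Revised batch per 500.0 t frit:
  Source A: 42.67 t
  Material B: 67.87 t
  Raw G: 78.16 t
  Feed D: 261.1 t
  Source E: 55.12 t
  Ingredient F: 42.04 t
Total batch = 547.0 t; LOI loss = 46.99 t

Every computation holds full precision at every stage; intermediates appear rounded off to 4 significant digits in the printout; each reported number is rounded only once — all derived quantities (totals, ignition loss, the six compositions, glass mass, the yield) are computed at exact precision starting from the weights per 500.0 t of glass exactly as shown in the problem or answer text.
Per-oxide target masses for 500.0 t frit:
  Na2O: 5.812% × 500.0 = 29.06 t
  SiO2: 47.58% × 500.0 = 237.9 t
  Al2O3: 21.29% × 500.0 = 106.4 t
  Li2O: 4.120% × 500.0 = 20.60 t
  SrO: 7.751% × 500.0 = 38.76 t
  TiO2: 13.44% × 500.0 = 67.20 t
A balance pass over the oxides, per the reported batch figures, at the basis given (delivered sums recover each target within answer rounding):
  Na2O: 261.1·0.1113 = 29.06 t (target 29.06 t)
  SiO2: 78.16·0.7822 + 261.1·0.6770 = 237.9 t (target 237.9 t)
  Al2O3: 78.16·0.1635 + 261.1·0.1984 + 42.04·0.9960 = 106.5 t (target 106.4 t)
  Li2O: 42.67·0.4013 + 78.16·0.04450 = 20.60 t (target 20.60 t)
  SrO: 55.12·0.7031 = 38.75 t (target 38.76 t)
  TiO2: 67.87·0.9901 = 67.20 t (target 67.20 t)
The glass-mass cross-check: batch Σ − ignition loss = 500.0 t (oxide target masses add up to 500.0 t; stated basis 500.0 t — rounding explains the deltas).
Batch grand total — Σ batch = 547.0 t; Σ batch·LOI gives LOI loss = 46.99 t; glass ÷ batch gives a yield of 91.41%.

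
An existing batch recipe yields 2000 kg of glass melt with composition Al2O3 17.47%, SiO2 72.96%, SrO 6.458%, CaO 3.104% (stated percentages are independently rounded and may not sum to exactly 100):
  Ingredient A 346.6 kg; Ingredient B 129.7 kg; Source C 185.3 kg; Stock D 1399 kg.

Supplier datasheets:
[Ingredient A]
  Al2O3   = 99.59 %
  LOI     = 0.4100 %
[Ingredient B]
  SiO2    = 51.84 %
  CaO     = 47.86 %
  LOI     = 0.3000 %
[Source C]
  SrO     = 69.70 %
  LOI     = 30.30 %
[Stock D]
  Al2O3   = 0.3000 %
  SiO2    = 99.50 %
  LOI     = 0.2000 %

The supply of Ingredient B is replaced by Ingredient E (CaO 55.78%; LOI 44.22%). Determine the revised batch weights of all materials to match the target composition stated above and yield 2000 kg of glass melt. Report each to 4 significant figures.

Full precision is held at each step. Working values are shown rounded to 4 significant figures when written out; each reported figure sees exactly one rounding — the derived quantities are rebuilt at full precision (yield, the four compositions, totals, glass mass, LOI) using the weight values for 2000 kg of glass, as written in the problem or the answer.
Per-oxide target masses for 2000 kg glass melt:
  Al2O3: 17.47% × 2000 = 349.4 kg
  SiO2: 72.96% × 2000 = 1459 kg
  SrO: 6.458% × 2000 = 129.2 kg
  CaO: 3.104% × 2000 = 62.08 kg
A balance pass over the oxides, given the weights on record, versus the basis set out (summed amounts equal target values net of answer rounding effects):
  Al2O3: 346.4·0.9959 + 1467·0.003000 = 349.4 kg (target 349.4 kg)
  SiO2: 1467·0.9950 = 1460 kg (target 1459 kg)
  SrO: 185.3·0.6970 = 129.2 kg (target 129.2 kg)
  CaO: 111.3·0.5578 = 62.08 kg (target 62.08 kg)
Glass-mass bookkeeping: total charge less LOI = 2000 kg (per-oxide target masses sum to 2000 kg; with the basis standing at 2000 kg — gaps are rounding artifacts).
Adding the batch up: Σ batch = 2110 kg; ignition loss, Σ(batch × LOI) = 109.7 kg; yield: glass divided by total = 94.80%.

Revised batch per 2000 kg glass melt:
  Ingredient A: 346.4 kg
  Ingredient E: 111.3 kg
  Source C: 185.3 kg
  Stock D: 1467 kg
Total batch = 2110 kg; LOI loss = 109.7 kg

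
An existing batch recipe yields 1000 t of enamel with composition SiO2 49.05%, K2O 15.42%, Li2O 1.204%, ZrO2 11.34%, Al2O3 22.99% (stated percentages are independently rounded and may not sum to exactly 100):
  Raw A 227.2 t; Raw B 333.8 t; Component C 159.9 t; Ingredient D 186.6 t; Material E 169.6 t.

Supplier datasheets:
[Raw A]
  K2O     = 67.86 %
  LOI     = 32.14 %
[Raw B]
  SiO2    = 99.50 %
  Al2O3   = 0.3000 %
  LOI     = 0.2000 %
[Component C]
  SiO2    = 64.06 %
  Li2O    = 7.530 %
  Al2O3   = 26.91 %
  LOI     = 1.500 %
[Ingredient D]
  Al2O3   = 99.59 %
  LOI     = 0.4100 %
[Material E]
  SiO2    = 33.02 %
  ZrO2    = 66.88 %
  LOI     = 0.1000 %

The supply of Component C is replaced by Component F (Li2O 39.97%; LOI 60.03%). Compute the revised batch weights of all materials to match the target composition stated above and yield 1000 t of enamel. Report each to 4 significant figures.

Revised batch per 1000 t enamel:
  Raw A: 227.2 t
  Raw B: 436.7 t
  Component F: 30.12 t
  Ingredient D: 229.5 t
  Material E: 169.6 t
Total batch = 1093 t; LOI loss = 93.09 t

Intermediates are displayed (rounded to 4 significant digits) alongside each step. The working math holds exact precision end to end — a single rounding completes each reported figure; the derived quantities (the totals, the five compositions, yield, glass mass, ignition loss) are rebuilt from the batch weights on 1000 t of glass in exact precision, exactly as shown in problem or answer.
Target oxide masses per 1000 t enamel:
  SiO2: 49.05% × 1000 = 490.5 t
  K2O: 15.42% × 1000 = 154.2 t
  Li2O: 1.204% × 1000 = 12.04 t
  ZrO2: 11.34% × 1000 = 113.4 t
  Al2O3: 22.99% × 1000 = 229.9 t
Mass-balance tally per oxide on the weights just shown, under the basis named above (sum by sum, the targets are met net of answer rounding effects):
  SiO2: 436.7·0.9950 + 169.6·0.3302 = 490.5 t (target 490.5 t)
  K2O: 227.2·0.6786 = 154.2 t (target 154.2 t)
  Li2O: 30.12·0.3997 = 12.04 t (target 12.04 t)
  ZrO2: 169.6·0.6688 = 113.4 t (target 113.4 t)
  Al2O3: 436.7·0.003000 + 229.5·0.9959 = 229.9 t (target 229.9 t)
Glass-mass bookkeeping: total batch − LOI = 1000 t (oxide target masses add up to 1000 t; versus the stated basis of 1000 t — gaps are rounding artifacts).
Summing the batch: Σ batch = 1093 t; LOI loss = Σ batch·LOI = 93.09 t; as yield: glass ÷ batch → 91.48%.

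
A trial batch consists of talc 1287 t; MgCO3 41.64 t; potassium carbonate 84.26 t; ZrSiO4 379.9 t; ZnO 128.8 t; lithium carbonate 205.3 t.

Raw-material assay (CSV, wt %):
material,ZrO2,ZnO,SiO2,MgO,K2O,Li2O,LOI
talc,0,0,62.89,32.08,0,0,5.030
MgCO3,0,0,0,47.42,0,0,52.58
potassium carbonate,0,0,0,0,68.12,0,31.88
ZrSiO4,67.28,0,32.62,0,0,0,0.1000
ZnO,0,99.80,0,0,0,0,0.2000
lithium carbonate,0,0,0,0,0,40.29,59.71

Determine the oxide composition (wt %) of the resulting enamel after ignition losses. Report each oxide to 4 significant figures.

Glass mass = 1890 t (batch 2127 − LOI 236.7).
Composition: ZrO2 13.52%, ZnO 6.801%, SiO2 49.38%, MgO 22.89%, K2O 3.037%, Li2O 4.376%

Values along the way are printed (rounded to 4 significant digits) in the working — exact precision is kept through every step. Every reported value takes just one rounding; derived quantities are computed from the batch weights per 1890 t of glass in full float precision (the six compositions, the totals, net glass mass, ignition loss, the yield) precisely as stated by the problem or the answer.
Per-oxide mass from batch:
  ZrO2: 379.9·0.6728 = 255.6 t
  ZnO: 128.8·0.9980 = 128.5 t
  SiO2: 1287·0.6289 + 379.9·0.3262 = 933.3 t
  MgO: 1287·0.3208 + 41.64·0.4742 = 432.6 t
  K2O: 84.26·0.6812 = 57.40 t
  Li2O: 205.3·0.4029 = 82.72 t
LOI: 1287·0.05030 + 41.64·0.5258 + 84.26·0.3188 + 379.9·0.001000 + 128.8·0.002000 + 205.3·0.5971 = 236.7 t
Resulting glass, batch − LOI: 2127 − 236.7 = 1890 t (consistent with Σ oxide mass)
wt % = 100 × oxide mass / glass mass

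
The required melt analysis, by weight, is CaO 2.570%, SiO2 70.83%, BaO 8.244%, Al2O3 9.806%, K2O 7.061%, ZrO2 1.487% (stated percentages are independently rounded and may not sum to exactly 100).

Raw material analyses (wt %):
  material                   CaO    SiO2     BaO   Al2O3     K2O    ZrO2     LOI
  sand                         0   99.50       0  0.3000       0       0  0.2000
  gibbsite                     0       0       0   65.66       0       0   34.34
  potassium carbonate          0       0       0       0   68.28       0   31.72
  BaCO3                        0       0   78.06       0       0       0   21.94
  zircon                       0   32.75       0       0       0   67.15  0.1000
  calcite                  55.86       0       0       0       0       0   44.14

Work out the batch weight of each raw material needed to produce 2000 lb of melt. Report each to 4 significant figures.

Batch per 2000 lb melt:
  sand: 1409 lb
  gibbsite: 292.3 lb
  potassium carbonate: 206.8 lb
  BaCO3: 211.2 lb
  zircon: 44.29 lb
  calcite: 92.02 lb
Total batch = 2256 lb; LOI loss = 255.8 lb; yield = 88.66%

Mid-chain values are printed with 4-significant-figure rounding in the printout — exact precision is held in all steps; every reported result undergoes a single rounding. The derived quantities (net glass mass, the six compositions, ignition loss, the totals, yield) are recomputed at full float precision using the weight values on 2000 lb of glass, exactly as printed in the question or the answer.
Per-oxide target masses for 2000 lb melt:
  CaO: 2.570% × 2000 = 51.40 lb
  SiO2: 70.83% × 2000 = 1417 lb
  BaO: 8.244% × 2000 = 164.9 lb
  Al2O3: 9.806% × 2000 = 196.1 lb
  K2O: 7.061% × 2000 = 141.2 lb
  ZrO2: 1.487% × 2000 = 29.74 lb
Mass-balance tally per oxide from the weights as reported, relative to the basis at hand (sums match the target masses inside rounding margins):
  CaO: 92.02·0.5586 = 51.40 lb (target 51.40 lb)
  SiO2: 1409·0.9950 + 44.29·0.3275 = 1416 lb (target 1417 lb)
  BaO: 211.2·0.7806 = 164.9 lb (target 164.9 lb)
  Al2O3: 1409·0.003000 + 292.3·0.6566 = 196.2 lb (target 196.1 lb)
  K2O: 206.8·0.6828 = 141.2 lb (target 141.2 lb)
  ZrO2: 44.29·0.6715 = 29.74 lb (target 29.74 lb)
Glass-mass sanity pass: batch Σ − ignition loss = 2000 lb (per-oxide target masses sum to 2000 lb; basis as stated: 2000 lb — gaps are rounding artifacts).
Adding the batch up: Σ batch = 2256 lb; LOI removed, Σ of batch·LOI: 255.8 lb; the yield ratio, glass ÷ batch: 88.66%.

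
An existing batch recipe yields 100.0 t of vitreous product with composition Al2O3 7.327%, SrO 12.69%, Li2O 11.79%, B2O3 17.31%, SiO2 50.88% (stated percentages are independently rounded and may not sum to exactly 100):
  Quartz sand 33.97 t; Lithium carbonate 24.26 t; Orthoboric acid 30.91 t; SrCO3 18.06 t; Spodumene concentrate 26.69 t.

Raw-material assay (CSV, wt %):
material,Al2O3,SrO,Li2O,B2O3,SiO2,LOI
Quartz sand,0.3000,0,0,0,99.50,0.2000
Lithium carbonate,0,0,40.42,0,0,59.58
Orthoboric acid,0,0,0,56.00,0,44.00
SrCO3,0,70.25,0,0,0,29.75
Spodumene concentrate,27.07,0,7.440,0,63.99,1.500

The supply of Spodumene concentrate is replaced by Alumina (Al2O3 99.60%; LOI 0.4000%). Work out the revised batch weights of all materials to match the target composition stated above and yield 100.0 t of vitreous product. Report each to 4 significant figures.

Intermediates are shown rounded to 4 significant figures across the worked steps; the whole derivation runs at full precision at every stage — every reported result takes a single rounding. Derived quantities (five oxide percentages, yield, totals, ignition loss, glass mass) are recomputed at full float precision from the weighed amounts on 100.0 t of glass, as quoted within the problem or answer text.
The oxide mass targets at 100.0 t vitreous product:
  Al2O3: 7.327% × 100.0 = 7.327 t
  SrO: 12.69% × 100.0 = 12.69 t
  Li2O: 11.79% × 100.0 = 11.79 t
  B2O3: 17.31% × 100.0 = 17.31 t
  SiO2: 50.88% × 100.0 = 50.88 t
Balance tally, oxide-wise, with the batch weights as given, under the basis named above (sums match the target masses net of answer rounding effects):
  Al2O3: 51.14·0.003000 + 7.202·0.9960 = 7.327 t (target 7.327 t)
  SrO: 18.06·0.7025 = 12.69 t (target 12.69 t)
  Li2O: 29.17·0.4042 = 11.79 t (target 11.79 t)
  B2O3: 30.91·0.5600 = 17.31 t (target 17.31 t)
  SiO2: 51.14·0.9950 = 50.88 t (target 50.88 t)
Glass-mass closure: whole batch net of LOI = 100.0 t (oxide target masses add up to 100.0 t; with the basis standing at 100.0 t — rounding explains the deltas).
Adding the batch up: Σ batch = 136.5 t; Σ batch·LOI gives LOI loss = 36.48 t; yield: glass divided by total = 73.27%.

Revised batch per 100.0 t vitreous product:
  Quartz sand: 51.14 t
  Lithium carbonate: 29.17 t
  Orthoboric acid: 30.91 t
  SrCO3: 18.06 t
  Alumina: 7.202 t
Total batch = 136.5 t; LOI loss = 36.48 t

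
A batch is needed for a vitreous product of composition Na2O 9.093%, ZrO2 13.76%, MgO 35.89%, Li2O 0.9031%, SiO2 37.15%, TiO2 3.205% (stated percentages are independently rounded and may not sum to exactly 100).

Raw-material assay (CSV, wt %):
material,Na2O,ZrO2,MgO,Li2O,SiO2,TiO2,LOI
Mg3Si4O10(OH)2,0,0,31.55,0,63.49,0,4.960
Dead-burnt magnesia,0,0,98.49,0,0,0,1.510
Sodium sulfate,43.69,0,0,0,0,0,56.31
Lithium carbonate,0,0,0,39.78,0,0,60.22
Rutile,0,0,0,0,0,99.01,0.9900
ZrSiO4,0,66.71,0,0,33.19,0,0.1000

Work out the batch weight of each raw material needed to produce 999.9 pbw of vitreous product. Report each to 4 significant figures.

Every computation maintains exact precision through the solve. Intermediates are shown rounded to four significant digits in the printout; each reported number is rounded exactly once. All derived quantities (the six compositions, ignition loss, totals, the yield, net glass mass) are re-derived from the batch weights on 999.9 pbw of glass in full float precision, as set out in the problem or the answer.
Oxide mass targets, per 999.9 pbw vitreous product:
  Na2O: 9.093% × 999.9 = 90.92 pbw
  ZrO2: 13.76% × 999.9 = 137.6 pbw
  MgO: 35.89% × 999.9 = 358.9 pbw
  Li2O: 0.9031% × 999.9 = 9.030 pbw
  SiO2: 37.15% × 999.9 = 371.5 pbw
  TiO2: 3.205% × 999.9 = 32.05 pbw
Checking each oxide sum from the weights as reported, for the quoted basis mass (summed amounts equal target values within answer rounding):
  Na2O: 208.1·0.4369 = 90.92 pbw (target 90.92 pbw)
  ZrO2: 206.2·0.6671 = 137.6 pbw (target 137.6 pbw)
  MgO: 477.3·0.3155 + 211.5·0.9849 = 358.9 pbw (target 358.9 pbw)
  Li2O: 22.70·0.3978 = 9.030 pbw (target 9.030 pbw)
  SiO2: 477.3·0.6349 + 206.2·0.3319 = 371.5 pbw (target 371.5 pbw)
  TiO2: 32.37·0.9901 = 32.05 pbw (target 32.05 pbw)
Glass mass check: total charge less LOI = 999.9 pbw (targets for the oxides total 999.9 pbw; with the basis standing at 999.9 pbw — rounding explains the deltas).
Adding the batch up: Σ batch = 1158 pbw; Σ batch·LOI gives LOI loss = 158.2 pbw; yield: glass divided by total = 86.34%.

Batch per 999.9 pbw vitreous product:
  Mg3Si4O10(OH)2: 477.3 pbw
  Dead-burnt magnesia: 211.5 pbw
  Sodium sulfate: 208.1 pbw
  Lithium carbonate: 22.70 pbw
  Rutile: 32.37 pbw
  ZrSiO4: 206.2 pbw
Total batch = 1158 pbw; LOI loss = 158.2 pbw; yield = 86.34%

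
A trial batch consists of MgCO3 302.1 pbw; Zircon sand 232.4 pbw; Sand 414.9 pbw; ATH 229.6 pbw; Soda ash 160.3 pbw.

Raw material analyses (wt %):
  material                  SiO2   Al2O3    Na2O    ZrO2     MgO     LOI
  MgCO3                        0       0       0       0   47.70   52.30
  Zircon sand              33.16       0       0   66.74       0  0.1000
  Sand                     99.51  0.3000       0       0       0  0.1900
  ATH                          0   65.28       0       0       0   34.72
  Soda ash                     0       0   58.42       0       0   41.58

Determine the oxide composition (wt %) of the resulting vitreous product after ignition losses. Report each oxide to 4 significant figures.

All internal work runs at exact precision from first step to last; working values are printed, with 4-significant-figure rounding, between the steps — every reported value includes exactly one rounding — derived quantities, including totals, five oxide percentages, ignition loss, the yield, net glass mass, are rebuilt from the weighed amounts for 1034 pbw of glass at full float precision, exactly as shown in the question or the answer.
Per-oxide mass from batch:
  SiO2: 232.4·0.3316 + 414.9·0.9951 = 489.9 pbw
  Al2O3: 414.9·0.003000 + 229.6·0.6528 = 151.1 pbw
  Na2O: 160.3·0.5842 = 93.65 pbw
  ZrO2: 232.4·0.6674 = 155.1 pbw
  MgO: 302.1·0.4770 = 144.1 pbw
LOI: 302.1·0.5230 + 232.4·0.001000 + 414.9·0.001900 + 229.6·0.3472 + 160.3·0.4158 = 305.4 pbw
Glass mass = batch − LOI = 1339 − 305.4 = 1034 pbw (matching Σ of the oxides)
percent share: oxide ÷ glass, ×100

Glass mass = 1034 pbw (batch 1339 − LOI 305.4).
Composition: SiO2 47.39%, Al2O3 14.62%, Na2O 9.058%, ZrO2 15.00%, MgO 13.94%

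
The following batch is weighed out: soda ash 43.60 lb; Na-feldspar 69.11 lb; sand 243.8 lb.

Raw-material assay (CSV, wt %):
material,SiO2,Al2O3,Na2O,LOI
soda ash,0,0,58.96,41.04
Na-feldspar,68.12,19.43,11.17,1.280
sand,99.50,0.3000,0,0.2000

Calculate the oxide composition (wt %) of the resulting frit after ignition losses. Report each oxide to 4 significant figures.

All internal work keeps full float precision at all times — values along the way are shown (rounded to 4 significant figures) at each printed step. Every reported result sees exactly one rounding. All derived quantities are carried from the weighed amounts at 337.2 lb of glass in full precision (the totals, net glass mass, the yield, LOI, the three compositions), exactly as shown in the problem or the answer.
Oxide-by-oxide delivered mass:
  SiO2: 69.11·0.6812 + 243.8·0.9950 = 289.7 lb
  Al2O3: 69.11·0.1943 + 243.8·0.003000 = 14.16 lb
  Na2O: 43.60·0.5896 + 69.11·0.1117 = 33.43 lb
LOI: 43.60·0.4104 + 69.11·0.01280 + 243.8·0.002000 = 19.27 lb
Resulting glass, batch − LOI: 356.5 − 19.27 = 337.2 lb (matching Σ of the oxides)
oxide / glass × 100 gives the wt %

Glass mass = 337.2 lb (batch 356.5 − LOI 19.27).
Composition: SiO2 85.89%, Al2O3 4.199%, Na2O 9.912%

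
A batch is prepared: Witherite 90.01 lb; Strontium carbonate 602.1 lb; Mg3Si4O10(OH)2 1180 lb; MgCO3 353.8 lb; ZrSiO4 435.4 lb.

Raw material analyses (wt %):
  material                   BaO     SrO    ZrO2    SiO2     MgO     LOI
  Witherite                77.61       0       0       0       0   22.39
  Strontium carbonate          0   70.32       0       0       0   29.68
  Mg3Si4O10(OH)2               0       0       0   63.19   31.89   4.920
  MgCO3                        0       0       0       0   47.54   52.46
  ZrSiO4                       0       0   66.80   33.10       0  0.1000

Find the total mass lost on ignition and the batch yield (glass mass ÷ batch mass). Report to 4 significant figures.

The intermediate values are printed rounded to 4 significant digits alongside each step; all arithmetic keeps exact precision all the way through. A single rounding yields every reported number — derived quantities are rebuilt using the weight values on 2218 lb of glass at exact precision (five oxide percentages, totals, ignition loss, glass mass, yield), as quoted within the problem or answer text.
Loss on ignition, line by line:
  Witherite: 90.01 × 0.2239 = 20.15 lb
  Strontium carbonate: 602.1 × 0.2968 = 178.7 lb
  Mg3Si4O10(OH)2: 1180 × 0.04920 = 58.06 lb
  MgCO3: 353.8 × 0.5246 = 185.6 lb
  ZrSiO4: 435.4 × 0.001000 = 0.4354 lb
Total LOI = 443.0 lb
Glass = batch − LOI = 2661 − 443.0 = 2218 lb

LOI loss = 443.0 lb; glass = 2218 lb; yield = 83.36%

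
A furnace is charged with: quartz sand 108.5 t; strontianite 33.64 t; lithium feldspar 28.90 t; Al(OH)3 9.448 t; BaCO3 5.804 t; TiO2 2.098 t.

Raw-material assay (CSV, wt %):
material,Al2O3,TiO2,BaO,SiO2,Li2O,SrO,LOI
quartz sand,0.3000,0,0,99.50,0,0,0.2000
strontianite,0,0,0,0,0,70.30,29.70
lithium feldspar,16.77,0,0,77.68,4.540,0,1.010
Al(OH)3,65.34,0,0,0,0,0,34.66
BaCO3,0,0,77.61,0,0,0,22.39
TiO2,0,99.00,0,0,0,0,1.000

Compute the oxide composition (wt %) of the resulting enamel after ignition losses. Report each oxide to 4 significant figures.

Glass mass = 173.3 t (batch 188.4 − LOI 15.10).
Composition: Al2O3 6.547%, TiO2 1.199%, BaO 2.599%, SiO2 75.25%, Li2O 0.7571%, SrO 13.65%

Every computation keeps exact precision at every stage; working values are shown, with 4-significant-figure rounding, alongside each step. A single rounding produces every reported result — derived quantities (LOI, glass mass, the yield, the six compositions, the totals) are recomputed starting from the weights per 173.3 t of glass at exact precision as they appear in the problem or the answer.
Oxide masses out of the charge:
  Al2O3: 108.5·0.003000 + 28.90·0.1677 + 9.448·0.6534 = 11.35 t
  TiO2: 2.098·0.9900 = 2.077 t
  BaO: 5.804·0.7761 = 4.504 t
  SiO2: 108.5·0.9950 + 28.90·0.7768 = 130.4 t
  Li2O: 28.90·0.04540 = 1.312 t
  SrO: 33.64·0.7030 = 23.65 t
LOI: 108.5·0.002000 + 33.64·0.2970 + 28.90·0.01010 + 9.448·0.3466 + 5.804·0.2239 + 2.098·0.01000 = 15.10 t
Glass = total batch minus LOI = 188.4 − 15.10 = 173.3 t (matching Σ of the oxides)
wt %: oxide over glass, times 100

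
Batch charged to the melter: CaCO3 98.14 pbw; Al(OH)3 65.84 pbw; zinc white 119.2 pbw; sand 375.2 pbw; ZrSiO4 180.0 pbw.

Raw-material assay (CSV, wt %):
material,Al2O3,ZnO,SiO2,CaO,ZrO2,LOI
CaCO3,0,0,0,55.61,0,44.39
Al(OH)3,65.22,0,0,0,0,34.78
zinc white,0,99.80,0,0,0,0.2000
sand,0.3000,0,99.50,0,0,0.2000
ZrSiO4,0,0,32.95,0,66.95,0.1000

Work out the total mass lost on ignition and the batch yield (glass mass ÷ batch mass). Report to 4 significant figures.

The whole derivation carries full precision at every stage; in-progress results appear with 4-significant-figure rounding across the worked steps — each reported figure is rounded just once; all derived quantities, which include LOI, net glass mass, yield, five oxide percentages, the totals, are recomputed in full precision, as given in the question or the answer, from the weighed amounts per 770.7 pbw of glass.
Each material's LOI contribution:
  CaCO3: 98.14 × 0.4439 = 43.56 pbw
  Al(OH)3: 65.84 × 0.3478 = 22.90 pbw
  zinc white: 119.2 × 0.002000 = 0.2384 pbw
  sand: 375.2 × 0.002000 = 0.7504 pbw
  ZrSiO4: 180.0 × 0.001000 = 0.1800 pbw
Total LOI = 67.63 pbw
Glass = batch − LOI = 838.4 − 67.63 = 770.7 pbw

LOI loss = 67.63 pbw; glass = 770.7 pbw; yield = 91.93%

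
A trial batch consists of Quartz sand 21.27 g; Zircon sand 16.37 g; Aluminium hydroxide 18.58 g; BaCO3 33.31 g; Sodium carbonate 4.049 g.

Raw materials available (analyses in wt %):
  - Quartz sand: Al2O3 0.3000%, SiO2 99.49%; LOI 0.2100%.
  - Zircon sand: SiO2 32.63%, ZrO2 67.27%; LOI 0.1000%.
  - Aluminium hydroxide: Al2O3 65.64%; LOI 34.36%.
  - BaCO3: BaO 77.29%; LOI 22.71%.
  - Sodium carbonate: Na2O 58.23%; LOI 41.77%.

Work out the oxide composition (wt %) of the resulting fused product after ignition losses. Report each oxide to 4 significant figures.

The intermediate values are shown, with 4-significant-digit rounding, when written out. Every computation maintains exact precision in all steps. Every reported result is rounded only once; derived quantities are rebuilt in full precision (the five compositions, glass mass, the totals, ignition loss, yield) using the weight values at 77.88 g of glass, as they appear in question or answer.
Per-oxide mass from batch:
  Al2O3: 21.27·0.003000 + 18.58·0.6564 = 12.26 g
  Na2O: 4.049·0.5823 = 2.358 g
  SiO2: 21.27·0.9949 + 16.37·0.3263 = 26.50 g
  ZrO2: 16.37·0.6727 = 11.01 g
  BaO: 33.31·0.7729 = 25.75 g
LOI: 21.27·0.002100 + 16.37·0.001000 + 18.58·0.3436 + 33.31·0.2271 + 4.049·0.4177 = 15.70 g
Net of LOI, the glass mass = 93.58 − 15.70 = 77.88 g (the oxide masses sum to this)
oxide / glass × 100 gives the wt %

Glass mass = 77.88 g (batch 93.58 − LOI 15.70).
Composition: Al2O3 15.74%, Na2O 3.027%, SiO2 34.03%, ZrO2 14.14%, BaO 33.06%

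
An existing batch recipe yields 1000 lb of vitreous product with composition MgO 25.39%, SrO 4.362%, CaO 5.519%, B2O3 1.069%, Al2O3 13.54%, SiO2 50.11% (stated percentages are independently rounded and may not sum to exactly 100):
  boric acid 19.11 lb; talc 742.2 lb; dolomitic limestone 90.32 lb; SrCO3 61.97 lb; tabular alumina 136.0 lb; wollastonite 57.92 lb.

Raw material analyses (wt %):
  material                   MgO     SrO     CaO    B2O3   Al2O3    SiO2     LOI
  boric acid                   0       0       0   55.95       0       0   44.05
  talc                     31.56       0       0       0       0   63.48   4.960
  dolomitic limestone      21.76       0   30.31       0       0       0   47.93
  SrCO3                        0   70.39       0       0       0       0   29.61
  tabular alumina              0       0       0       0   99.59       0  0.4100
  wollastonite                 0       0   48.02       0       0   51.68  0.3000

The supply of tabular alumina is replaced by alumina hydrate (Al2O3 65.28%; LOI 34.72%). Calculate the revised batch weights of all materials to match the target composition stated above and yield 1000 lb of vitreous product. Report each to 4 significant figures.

Revised batch per 1000 lb vitreous product:
  boric acid: 19.11 lb
  talc: 742.2 lb
  dolomitic limestone: 90.32 lb
  SrCO3: 61.97 lb
  alumina hydrate: 207.4 lb
  wollastonite: 57.92 lb
Total batch = 1179 lb; LOI loss = 179.1 lb

Full precision is held from first step to last. Working values are displayed rounded off to 4 significant digits on the page. Each reported number is rounded a single time — the derived quantities are computed using the weight values at 1000 lb of glass at full float precision (the totals, the six compositions, yield, net glass mass, ignition loss) as given in the question or the answer.
Per-oxide target masses for 1000 lb vitreous product:
  MgO: 25.39% × 1000 = 253.9 lb
  SrO: 4.362% × 1000 = 43.62 lb
  CaO: 5.519% × 1000 = 55.19 lb
  B2O3: 1.069% × 1000 = 10.69 lb
  Al2O3: 13.54% × 1000 = 135.4 lb
  SiO2: 50.11% × 1000 = 501.1 lb
Checking each oxide sum per the reported batch figures, for the quoted basis mass (delivered sums recover each target exact up to rounding of places):
  MgO: 742.2·0.3156 + 90.32·0.2176 = 253.9 lb (target 253.9 lb)
  SrO: 61.97·0.7039 = 43.62 lb (target 43.62 lb)
  CaO: 90.32·0.3031 + 57.92·0.4802 = 55.19 lb (target 55.19 lb)
  B2O3: 19.11·0.5595 = 10.69 lb (target 10.69 lb)
  Al2O3: 207.4·0.6528 = 135.4 lb (target 135.4 lb)
  SiO2: 742.2·0.6348 + 57.92·0.5168 = 501.1 lb (target 501.1 lb)
The glass-mass cross-check: net batch after ignition = 999.9 lb (per-oxide target masses sum to 999.9 lb; with the basis standing at 1000 lb — rounding explains the deltas).
Whole-batch sum: Σ batch = 1179 lb; LOI removed, Σ of batch·LOI: 179.1 lb; yield: glass divided by total = 84.81%.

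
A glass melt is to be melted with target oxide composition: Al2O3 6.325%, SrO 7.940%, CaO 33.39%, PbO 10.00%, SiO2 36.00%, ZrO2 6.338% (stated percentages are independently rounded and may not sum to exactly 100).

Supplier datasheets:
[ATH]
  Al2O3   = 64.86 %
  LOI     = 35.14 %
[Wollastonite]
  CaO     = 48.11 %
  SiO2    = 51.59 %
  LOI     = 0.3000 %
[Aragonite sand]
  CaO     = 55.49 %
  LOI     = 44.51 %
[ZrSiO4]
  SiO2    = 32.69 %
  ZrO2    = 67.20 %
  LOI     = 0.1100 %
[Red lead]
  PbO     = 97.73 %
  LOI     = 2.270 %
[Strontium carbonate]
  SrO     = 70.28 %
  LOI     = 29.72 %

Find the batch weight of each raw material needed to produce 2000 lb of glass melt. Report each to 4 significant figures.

The whole derivation holds full float precision at every stage. Mid-chain values appear, rounded to four significant digits, alongside each step; every reported result takes just one rounding — derived quantities (the yield, ignition loss, the six compositions, net glass mass, the totals) are rebuilt using the weight values for 2000 lb of glass at full precision, as they appear in the problem or answer text.
Oxide-by-oxide targets in 2000 lb glass melt:
  Al2O3: 6.325% × 2000 = 126.5 lb
  SrO: 7.940% × 2000 = 158.8 lb
  CaO: 33.39% × 2000 = 667.8 lb
  PbO: 10.00% × 2000 = 200.0 lb
  SiO2: 36.00% × 2000 = 720.0 lb
  ZrO2: 6.338% × 2000 = 126.8 lb
Sums-versus-targets review working from each reported weight, under the basis named above (target by target, the sums agree within answer rounding):
  Al2O3: 195.0·0.6486 = 126.5 lb (target 126.5 lb)
  SrO: 226.0·0.7028 = 158.8 lb (target 158.8 lb)
  CaO: 1276·0.4811 + 97.08·0.5549 = 667.8 lb (target 667.8 lb)
  PbO: 204.6·0.9773 = 200.0 lb (target 200.0 lb)
  SiO2: 1276·0.5159 + 188.6·0.3269 = 719.9 lb (target 720.0 lb)
  ZrO2: 188.6·0.6720 = 126.7 lb (target 126.8 lb)
The glass-mass cross-check: batch total minus LOI = 2000 lb (the Σ of target masses is 2000 lb; the stated basis being 2000 lb — deltas are rounding alone).
Adding the batch up: Σ batch = 2187 lb; ignition loss, Σ(batch × LOI) = 187.6 lb; as yield: glass ÷ batch → 91.42%.

Batch per 2000 lb glass melt:
  ATH: 195.0 lb
  Wollastonite: 1276 lb
  Aragonite sand: 97.08 lb
  ZrSiO4: 188.6 lb
  Red lead: 204.6 lb
  Strontium carbonate: 226.0 lb
Total batch = 2187 lb; LOI loss = 187.6 lb; yield = 91.42%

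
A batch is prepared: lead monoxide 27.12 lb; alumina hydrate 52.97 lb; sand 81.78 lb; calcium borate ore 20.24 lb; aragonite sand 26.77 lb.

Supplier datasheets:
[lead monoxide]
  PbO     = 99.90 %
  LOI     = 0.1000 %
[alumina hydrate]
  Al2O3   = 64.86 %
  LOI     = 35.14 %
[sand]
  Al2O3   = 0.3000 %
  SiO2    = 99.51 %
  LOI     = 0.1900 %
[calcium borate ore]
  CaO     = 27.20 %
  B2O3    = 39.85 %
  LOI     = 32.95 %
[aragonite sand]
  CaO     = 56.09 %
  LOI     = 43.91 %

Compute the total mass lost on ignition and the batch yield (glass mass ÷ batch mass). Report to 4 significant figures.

LOI loss = 37.22 lb; glass = 171.7 lb; yield = 82.18%

Mid-chain values appear rounded off to 4 significant digits at each printed step — every computation runs at exact precision from start to finish — exactly one rounding goes into each reported value; all derived quantities are computed in full precision (totals, ignition loss, the five compositions, net glass mass, yield) starting from the weights for 171.7 lb of glass exactly as printed in either problem or answer.
Ignition loss by material:
  lead monoxide: 27.12 × 0.001000 = 0.02712 lb
  alumina hydrate: 52.97 × 0.3514 = 18.61 lb
  sand: 81.78 × 0.001900 = 0.1554 lb
  calcium borate ore: 20.24 × 0.3295 = 6.669 lb
  aragonite sand: 26.77 × 0.4391 = 11.75 lb
Total LOI = 37.22 lb
Glass = batch − LOI = 208.9 − 37.22 = 171.7 lb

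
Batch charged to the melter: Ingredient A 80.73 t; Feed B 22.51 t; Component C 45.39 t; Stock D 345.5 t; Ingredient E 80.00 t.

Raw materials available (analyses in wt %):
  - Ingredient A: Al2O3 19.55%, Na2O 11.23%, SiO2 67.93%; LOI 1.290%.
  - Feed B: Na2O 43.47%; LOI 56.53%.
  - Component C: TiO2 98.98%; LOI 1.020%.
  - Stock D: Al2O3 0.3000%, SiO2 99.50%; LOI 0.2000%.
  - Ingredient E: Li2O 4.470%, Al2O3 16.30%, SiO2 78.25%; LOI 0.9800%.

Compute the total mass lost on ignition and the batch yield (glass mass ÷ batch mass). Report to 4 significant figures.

The whole derivation maintains full precision at each step; the intermediate values are shown, with 4-significant-figure rounding, on the page. Every reported result receives exactly one rounding; all derived quantities are recomputed using the weight values for 558.4 t of glass at full float precision (yield, glass mass, totals, five oxide percentages, ignition loss) as quoted within the problem or the answer.
Each material's LOI contribution:
  Ingredient A: 80.73 × 0.01290 = 1.041 t
  Feed B: 22.51 × 0.5653 = 12.72 t
  Component C: 45.39 × 0.01020 = 0.4630 t
  Stock D: 345.5 × 0.002000 = 0.6910 t
  Ingredient E: 80.00 × 0.009800 = 0.7840 t
Total LOI = 15.70 t
Glass = batch − LOI = 574.1 − 15.70 = 558.4 t

LOI loss = 15.70 t; glass = 558.4 t; yield = 97.26%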